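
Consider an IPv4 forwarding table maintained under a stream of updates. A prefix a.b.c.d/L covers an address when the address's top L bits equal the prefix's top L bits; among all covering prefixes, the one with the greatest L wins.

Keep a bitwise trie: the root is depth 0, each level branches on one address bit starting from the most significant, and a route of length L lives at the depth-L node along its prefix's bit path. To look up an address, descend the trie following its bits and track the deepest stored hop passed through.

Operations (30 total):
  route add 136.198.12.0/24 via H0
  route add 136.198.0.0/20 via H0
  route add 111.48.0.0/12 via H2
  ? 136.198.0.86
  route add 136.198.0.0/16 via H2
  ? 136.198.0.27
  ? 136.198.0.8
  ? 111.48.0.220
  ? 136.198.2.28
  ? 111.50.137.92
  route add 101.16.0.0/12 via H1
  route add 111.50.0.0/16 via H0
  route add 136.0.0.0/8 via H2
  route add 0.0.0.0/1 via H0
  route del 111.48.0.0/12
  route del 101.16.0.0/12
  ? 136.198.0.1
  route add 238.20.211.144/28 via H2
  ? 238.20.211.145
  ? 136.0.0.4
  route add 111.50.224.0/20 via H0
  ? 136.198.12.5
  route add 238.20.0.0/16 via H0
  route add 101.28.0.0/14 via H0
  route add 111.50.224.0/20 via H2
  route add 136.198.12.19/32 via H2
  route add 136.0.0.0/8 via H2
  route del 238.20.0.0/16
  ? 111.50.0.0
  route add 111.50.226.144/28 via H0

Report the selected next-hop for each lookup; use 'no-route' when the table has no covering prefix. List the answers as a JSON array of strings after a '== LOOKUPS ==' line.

Trace:
  + 136.198.12.0/24 (H0) depth=24
  + 136.198.0.0/20 (H0) depth=20
  + 111.48.0.0/12 (H2) depth=12
  ? 136.198.0.86  path d0:-→d1:-→d2:-→d3:-→d4:-→d5:-→d6:-→d7:-→d8:-→d9:-→d10:-→d11:-→d12:-→d13:-→d14:-→d15:-→d16:-→d17:-→d18:-→d19:-→d20:H0  best=H0
  + 136.198.0.0/16 (H2) depth=16
  ? 136.198.0.27  path d0:-→d1:-→d2:-→d3:-→d4:-→d5:-→d6:-→d7:-→d8:-→d9:-→d10:-→d11:-→d12:-→d13:-→d14:-→d15:-→d16:H2→d17:-→d18:-→d19:-→d20:H0  best=H0
  ? 136.198.0.8  path d0:-→d1:-→d2:-→d3:-→d4:-→d5:-→d6:-→d7:-→d8:-→d9:-→d10:-→d11:-→d12:-→d13:-→d14:-→d15:-→d16:H2→d17:-→d18:-→d19:-→d20:H0  best=H0
  ? 111.48.0.220  path d0:-→d1:-→d2:-→d3:-→d4:-→d5:-→d6:-→d7:-→d8:-→d9:-→d10:-→d11:-→d12:H2  best=H2
  ? 136.198.2.28  path d0:-→d1:-→d2:-→d3:-→d4:-→d5:-→d6:-→d7:-→d8:-→d9:-→d10:-→d11:-→d12:-→d13:-→d14:-→d15:-→d16:H2→d17:-→d18:-→d19:-→d20:H0  best=H0
  ? 111.50.137.92  path d0:-→d1:-→d2:-→d3:-→d4:-→d5:-→d6:-→d7:-→d8:-→d9:-→d10:-→d11:-→d12:H2  best=H2
  + 101.16.0.0/12 (H1) depth=12
  + 111.50.0.0/16 (H0) depth=16
  + 136.0.0.0/8 (H2) depth=8
  + 0.0.0.0/1 (H0) depth=1
  - 111.48.0.0/12 clear@12
  - 101.16.0.0/12 clear@12
  ? 136.198.0.1  path d0:-→d1:-→d2:-→d3:-→d4:-→d5:-→d6:-→d7:-→d8:H2→d9:-→d10:-→d11:-→d12:-→d13:-→d14:-→d15:-→d16:H2→d17:-→d18:-→d19:-→d20:H0  best=H0
  + 238.20.211.144/28 (H2) depth=28
  ? 238.20.211.145  path d0:-→d1:-→d2:-→d3:-→d4:-→d5:-→d6:-→d7:-→d8:-→d9:-→d10:-→d11:-→d12:-→d13:-→d14:-→d15:-→d16:-→d17:-→d18:-→d19:-→d20:-→d21:-→d22:-→d23:-→d24:-→d25:-→d26:-→d27:-→d28:H2  best=H2
  ? 136.0.0.4  path d0:-→d1:-→d2:-→d3:-→d4:-→d5:-→d6:-→d7:-→d8:H2  best=H2
  + 111.50.224.0/20 (H0) depth=20
  ? 136.198.12.5  path d0:-→d1:-→d2:-→d3:-→d4:-→d5:-→d6:-→d7:-→d8:H2→d9:-→d10:-→d11:-→d12:-→d13:-→d14:-→d15:-→d16:H2→d17:-→d18:-→d19:-→d20:H0→d21:-→d22:-→d23:-→d24:H0  best=H0
  + 238.20.0.0/16 (H0) depth=16
  + 101.28.0.0/14 (H0) depth=14
  + 111.50.224.0/20 (H2) depth=20
  + 136.198.12.19/32 (H2) depth=32
  + 136.0.0.0/8 (H2) depth=8
  - 238.20.0.0/16 clear@16
  ? 111.50.0.0  path d0:-→d1:H0→d2:-→d3:-→d4:-→d5:-→d6:-→d7:-→d8:-→d9:-→d10:-→d11:-→d12:-→d13:-→d14:-→d15:-→d16:H0  best=H0
  + 111.50.226.144/28 (H0) depth=28

== LOOKUPS ==
["H0","H0","H0","H2","H0","H2","H0","H2","H2","H0","H0"]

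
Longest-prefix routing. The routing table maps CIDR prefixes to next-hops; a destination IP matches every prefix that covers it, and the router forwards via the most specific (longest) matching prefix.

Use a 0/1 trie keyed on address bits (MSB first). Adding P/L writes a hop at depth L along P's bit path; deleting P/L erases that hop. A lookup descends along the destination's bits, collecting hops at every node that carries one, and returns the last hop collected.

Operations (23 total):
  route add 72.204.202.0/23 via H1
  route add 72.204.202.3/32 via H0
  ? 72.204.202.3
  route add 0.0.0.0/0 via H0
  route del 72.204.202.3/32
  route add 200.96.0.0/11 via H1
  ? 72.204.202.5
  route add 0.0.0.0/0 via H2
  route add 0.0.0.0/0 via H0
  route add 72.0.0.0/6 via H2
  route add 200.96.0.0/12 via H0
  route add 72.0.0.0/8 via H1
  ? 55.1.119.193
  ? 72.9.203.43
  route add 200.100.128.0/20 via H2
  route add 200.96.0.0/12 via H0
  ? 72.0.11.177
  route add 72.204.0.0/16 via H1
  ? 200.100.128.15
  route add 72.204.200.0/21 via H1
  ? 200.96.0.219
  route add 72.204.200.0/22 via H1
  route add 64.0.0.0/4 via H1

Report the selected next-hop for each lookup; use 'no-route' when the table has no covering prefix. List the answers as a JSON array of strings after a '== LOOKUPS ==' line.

Process each operation:
  add 72.204.202.0/23 -> H1 at depth 23
  add 72.204.202.3/32 -> H0 at depth 32
  ? 72.204.202.3  path d0:-→d1:-→d2:-→d3:-→d4:-→d5:-→d6:-→d7:-→d8:-→d9:-→d10:-→d11:-→d12:-→d13:-→d14:-→d15:-→d16:-→d17:-→d18:-→d19:-→d20:-→d21:-→d22:-→d23:H1→d24:-→d25:-→d26:-→d27:-→d28:-→d29:-→d30:-→d31:-→d32:H0  best=H0
  add 0.0.0.0/0 -> H0 at depth 0
  del 72.204.202.3/32 (clear depth 32)
  add 200.96.0.0/11 -> H1 at depth 11
  ? 72.204.202.5  path d0:H0→d1:-→d2:-→d3:-→d4:-→d5:-→d6:-→d7:-→d8:-→d9:-→d10:-→d11:-→d12:-→d13:-→d14:-→d15:-→d16:-→d17:-→d18:-→d19:-→d20:-→d21:-→d22:-→d23:H1→d24:-→d25:-→d26:-→d27:-→d28:-→d29:-  best=H1
  add 0.0.0.0/0 -> H2 at depth 0
  add 0.0.0.0/0 -> H0 at depth 0
  add 72.0.0.0/6 -> H2 at depth 6
  add 200.96.0.0/12 -> H0 at depth 12
  add 72.0.0.0/8 -> H1 at depth 8
  ? 55.1.119.193  path d0:H0→d1:-  best=H0
  ? 72.9.203.43  path d0:H0→d1:-→d2:-→d3:-→d4:-→d5:-→d6:H2→d7:-→d8:H1  best=H1
  add 200.100.128.0/20 -> H2 at depth 20
  add 200.96.0.0/12 -> H0 at depth 12
  ? 72.0.11.177  path d0:H0→d1:-→d2:-→d3:-→d4:-→d5:-→d6:H2→d7:-→d8:H1  best=H1
  add 72.204.0.0/16 -> H1 at depth 16
  ? 200.100.128.15  path d0:H0→d1:-→d2:-→d3:-→d4:-→d5:-→d6:-→d7:-→d8:-→d9:-→d10:-→d11:H1→d12:H0→d13:-→d14:-→d15:-→d16:-→d17:-→d18:-→d19:-→d20:H2  best=H2
  add 72.204.200.0/21 -> H1 at depth 21
  ? 200.96.0.219  path d0:H0→d1:-→d2:-→d3:-→d4:-→d5:-→d6:-→d7:-→d8:-→d9:-→d10:-→d11:H1→d12:H0→d13:-  best=H0
  add 72.204.200.0/22 -> H1 at depth 22
  add 64.0.0.0/4 -> H1 at depth 4

== LOOKUPS ==
["H0","H1","H0","H1","H1","H2","H0"]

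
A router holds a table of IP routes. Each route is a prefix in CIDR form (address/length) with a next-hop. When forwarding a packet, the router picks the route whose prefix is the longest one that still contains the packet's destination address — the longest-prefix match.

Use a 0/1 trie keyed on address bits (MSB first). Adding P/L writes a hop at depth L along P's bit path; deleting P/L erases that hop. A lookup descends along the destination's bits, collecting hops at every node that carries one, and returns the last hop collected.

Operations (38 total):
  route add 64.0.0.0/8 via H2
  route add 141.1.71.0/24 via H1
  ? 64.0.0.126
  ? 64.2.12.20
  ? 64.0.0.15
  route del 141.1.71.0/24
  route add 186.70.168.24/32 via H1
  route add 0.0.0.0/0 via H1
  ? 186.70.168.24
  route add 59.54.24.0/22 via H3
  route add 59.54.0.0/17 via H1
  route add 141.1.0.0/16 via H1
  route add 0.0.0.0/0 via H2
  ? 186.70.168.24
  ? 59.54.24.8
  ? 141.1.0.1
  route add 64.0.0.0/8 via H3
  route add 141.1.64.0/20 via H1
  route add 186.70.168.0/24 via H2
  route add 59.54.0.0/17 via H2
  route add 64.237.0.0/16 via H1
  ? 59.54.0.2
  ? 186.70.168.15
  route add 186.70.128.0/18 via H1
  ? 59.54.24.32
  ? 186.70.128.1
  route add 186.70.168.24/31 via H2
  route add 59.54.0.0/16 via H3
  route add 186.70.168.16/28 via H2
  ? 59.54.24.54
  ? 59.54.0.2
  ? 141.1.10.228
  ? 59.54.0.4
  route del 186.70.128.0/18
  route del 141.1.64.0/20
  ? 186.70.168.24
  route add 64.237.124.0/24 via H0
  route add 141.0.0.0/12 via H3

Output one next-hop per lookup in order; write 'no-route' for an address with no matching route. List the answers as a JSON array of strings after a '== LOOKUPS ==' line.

Trace:
  add 64.0.0.0/8 -> H2 at depth 8
  add 141.1.71.0/24 -> H1 at depth 24
  lookup 64.0.0.126: bits 01000000 walk d0:-→d1:-→d2:-→d3:-→d4:-→d5:-→d6:-→d7:-→d8:H2 -> H2
  lookup 64.2.12.20: bits 01000000 walk d0:-→d1:-→d2:-→d3:-→d4:-→d5:-→d6:-→d7:-→d8:H2 -> H2
  lookup 64.0.0.15: bits 01000000 walk d0:-→d1:-→d2:-→d3:-→d4:-→d5:-→d6:-→d7:-→d8:H2 -> H2
  - 141.1.71.0/24 clear@24
  add 186.70.168.24/32 -> H1 at depth 32
  add 0.0.0.0/0 -> H1 at depth 0
  lookup 186.70.168.24: bits 10111010010001101010100000011000 walk d0:H1→d1:-→d2:-→d3:-→d4:-→d5:-→d6:-→d7:-→d8:-→d9:-→d10:-→d11:-→d12:-→d13:-→d14:-→d15:-→d16:-→d17:-→d18:-→d19:-→d20:-→d21:-→d22:-→d23:-→d24:-→d25:-→d26:-→d27:-→d28:-→d29:-→d30:-→d31:-→d32:H1 -> H1
  add 59.54.24.0/22 -> H3 at depth 22
  add 59.54.0.0/17 -> H1 at depth 17
  add 141.1.0.0/16 -> H1 at depth 16
  add 0.0.0.0/0 -> H2 at depth 0
  lookup 186.70.168.24: bits 10111010010001101010100000011000 walk d0:H2→d1:-→d2:-→d3:-→d4:-→d5:-→d6:-→d7:-→d8:-→d9:-→d10:-→d11:-→d12:-→d13:-→d14:-→d15:-→d16:-→d17:-→d18:-→d19:-→d20:-→d21:-→d22:-→d23:-→d24:-→d25:-→d26:-→d27:-→d28:-→d29:-→d30:-→d31:-→d32:H1 -> H1
  lookup 59.54.24.8: bits 0011101100110110000110 walk d0:H2→d1:-→d2:-→d3:-→d4:-→d5:-→d6:-→d7:-→d8:-→d9:-→d10:-→d11:-→d12:-→d13:-→d14:-→d15:-→d16:-→d17:H1→d18:-→d19:-→d20:-→d21:-→d22:H3 -> H3
  lookup 141.1.0.1: bits 10001101000000010 walk d0:H2→d1:-→d2:-→d3:-→d4:-→d5:-→d6:-→d7:-→d8:-→d9:-→d10:-→d11:-→d12:-→d13:-→d14:-→d15:-→d16:H1→d17:- -> H1
  add 64.0.0.0/8 -> H3 at depth 8
  add 141.1.64.0/20 -> H1 at depth 20
  add 186.70.168.0/24 -> H2 at depth 24
  add 59.54.0.0/17 -> H2 at depth 17
  add 64.237.0.0/16 -> H1 at depth 16
  lookup 59.54.0.2: bits 0011101100110110000 walk d0:H2→d1:-→d2:-→d3:-→d4:-→d5:-→d6:-→d7:-→d8:-→d9:-→d10:-→d11:-→d12:-→d13:-→d14:-→d15:-→d16:-→d17:H2→d18:-→d19:- -> H2
  lookup 186.70.168.15: bits 101110100100011010101000000 walk d0:H2→d1:-→d2:-→d3:-→d4:-→d5:-→d6:-→d7:-→d8:-→d9:-→d10:-→d11:-→d12:-→d13:-→d14:-→d15:-→d16:-→d17:-→d18:-→d19:-→d20:-→d21:-→d22:-→d23:-→d24:H2→d25:-→d26:-→d27:- -> H2
  add 186.70.128.0/18 -> H1 at depth 18
  lookup 59.54.24.32: bits 0011101100110110000110 walk d0:H2→d1:-→d2:-→d3:-→d4:-→d5:-→d6:-→d7:-→d8:-→d9:-→d10:-→d11:-→d12:-→d13:-→d14:-→d15:-→d16:-→d17:H2→d18:-→d19:-→d20:-→d21:-→d22:H3 -> H3
  lookup 186.70.128.1: bits 101110100100011010 walk d0:H2→d1:-→d2:-→d3:-→d4:-→d5:-→d6:-→d7:-→d8:-→d9:-→d10:-→d11:-→d12:-→d13:-→d14:-→d15:-→d16:-→d17:-→d18:H1 -> H1
  add 186.70.168.24/31 -> H2 at depth 31
  add 59.54.0.0/16 -> H3 at depth 16
  add 186.70.168.16/28 -> H2 at depth 28
  lookup 59.54.24.54: bits 0011101100110110000110 walk d0:H2→d1:-→d2:-→d3:-→d4:-→d5:-→d6:-→d7:-→d8:-→d9:-→d10:-→d11:-→d12:-→d13:-→d14:-→d15:-→d16:H3→d17:H2→d18:-→d19:-→d20:-→d21:-→d22:H3 -> H3
  lookup 59.54.0.2: bits 0011101100110110000 walk d0:H2→d1:-→d2:-→d3:-→d4:-→d5:-→d6:-→d7:-→d8:-→d9:-→d10:-→d11:-→d12:-→d13:-→d14:-→d15:-→d16:H3→d17:H2→d18:-→d19:- -> H2
  lookup 141.1.10.228: bits 10001101000000010 walk d0:H2→d1:-→d2:-→d3:-→d4:-→d5:-→d6:-→d7:-→d8:-→d9:-→d10:-→d11:-→d12:-→d13:-→d14:-→d15:-→d16:H1→d17:- -> H1
  lookup 59.54.0.4: bits 0011101100110110000 walk d0:H2→d1:-→d2:-→d3:-→d4:-→d5:-→d6:-→d7:-→d8:-→d9:-→d10:-→d11:-→d12:-→d13:-→d14:-→d15:-→d16:H3→d17:H2→d18:-→d19:- -> H2
  - 186.70.128.0/18 clear@18
  - 141.1.64.0/20 clear@20
  lookup 186.70.168.24: bits 10111010010001101010100000011000 walk d0:H2→d1:-→d2:-→d3:-→d4:-→d5:-→d6:-→d7:-→d8:-→d9:-→d10:-→d11:-→d12:-→d13:-→d14:-→d15:-→d16:-→d17:-→d18:-→d19:-→d20:-→d21:-→d22:-→d23:-→d24:H2→d25:-→d26:-→d27:-→d28:H2→d29:-→d30:-→d31:H2→d32:H1 -> H1
  add 64.237.124.0/24 -> H0 at depth 24
  add 141.0.0.0/12 -> H3 at depth 12

== LOOKUPS ==
["H2","H2","H2","H1","H1","H3","H1","H2","H2","H3","H1","H3","H2","H1","H2","H1"]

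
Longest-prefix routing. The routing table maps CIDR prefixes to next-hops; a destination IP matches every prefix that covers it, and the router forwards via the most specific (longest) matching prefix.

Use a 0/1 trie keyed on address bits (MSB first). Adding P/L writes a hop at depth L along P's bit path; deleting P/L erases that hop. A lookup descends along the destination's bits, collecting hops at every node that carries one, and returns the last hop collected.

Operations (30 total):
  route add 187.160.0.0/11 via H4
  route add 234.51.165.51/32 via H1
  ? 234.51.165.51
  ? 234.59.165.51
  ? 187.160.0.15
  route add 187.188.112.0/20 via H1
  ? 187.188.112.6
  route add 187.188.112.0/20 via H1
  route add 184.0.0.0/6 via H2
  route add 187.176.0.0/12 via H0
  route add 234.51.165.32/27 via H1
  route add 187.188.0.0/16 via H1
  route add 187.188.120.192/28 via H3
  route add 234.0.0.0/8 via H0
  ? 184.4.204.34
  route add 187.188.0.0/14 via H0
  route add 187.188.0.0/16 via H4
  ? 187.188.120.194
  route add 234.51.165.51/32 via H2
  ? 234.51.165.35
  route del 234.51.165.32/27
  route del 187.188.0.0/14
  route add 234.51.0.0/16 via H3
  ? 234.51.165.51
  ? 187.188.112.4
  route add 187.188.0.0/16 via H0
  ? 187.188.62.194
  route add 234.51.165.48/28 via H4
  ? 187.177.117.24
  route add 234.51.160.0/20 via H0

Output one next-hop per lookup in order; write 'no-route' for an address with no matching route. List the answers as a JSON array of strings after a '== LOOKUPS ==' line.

Trace:
  + 187.160.0.0/11 (H4) depth=11
  + 234.51.165.51/32 (H1) depth=32
  lookup 234.51.165.51: bits 11101010001100111010010100110011 walk d0:-→d1:-→d2:-→d3:-→d4:-→d5:-→d6:-→d7:-→d8:-→d9:-→d10:-→d11:-→d12:-→d13:-→d14:-→d15:-→d16:-→d17:-→d18:-→d19:-→d20:-→d21:-→d22:-→d23:-→d24:-→d25:-→d26:-→d27:-→d28:-→d29:-→d30:-→d31:-→d32:H1 -> H1
  lookup 234.59.165.51: bits 111010100011 walk d0:-→d1:-→d2:-→d3:-→d4:-→d5:-→d6:-→d7:-→d8:-→d9:-→d10:-→d11:-→d12:- -> no-route
  lookup 187.160.0.15: bits 10111011101 walk d0:-→d1:-→d2:-→d3:-→d4:-→d5:-→d6:-→d7:-→d8:-→d9:-→d10:-→d11:H4 -> H4
  + 187.188.112.0/20 (H1) depth=20
  lookup 187.188.112.6: bits 10111011101111000111 walk d0:-→d1:-→d2:-→d3:-→d4:-→d5:-→d6:-→d7:-→d8:-→d9:-→d10:-→d11:H4→d12:-→d13:-→d14:-→d15:-→d16:-→d17:-→d18:-→d19:-→d20:H1 -> H1
  + 187.188.112.0/20 (H1) depth=20
  + 184.0.0.0/6 (H2) depth=6
  + 187.176.0.0/12 (H0) depth=12
  + 234.51.165.32/27 (H1) depth=27
  + 187.188.0.0/16 (H1) depth=16
  + 187.188.120.192/28 (H3) depth=28
  + 234.0.0.0/8 (H0) depth=8
  lookup 184.4.204.34: bits 101110 walk d0:-→d1:-→d2:-→d3:-→d4:-→d5:-→d6:H2 -> H2
  + 187.188.0.0/14 (H0) depth=14
  + 187.188.0.0/16 (H4) depth=16
  lookup 187.188.120.194: bits 1011101110111100011110001100 walk d0:-→d1:-→d2:-→d3:-→d4:-→d5:-→d6:H2→d7:-→d8:-→d9:-→d10:-→d11:H4→d12:H0→d13:-→d14:H0→d15:-→d16:H4→d17:-→d18:-→d19:-→d20:H1→d21:-→d22:-→d23:-→d24:-→d25:-→d26:-→d27:-→d28:H3 -> H3
  + 234.51.165.51/32 (H2) depth=32
  lookup 234.51.165.35: bits 111010100011001110100101001 walk d0:-→d1:-→d2:-→d3:-→d4:-→d5:-→d6:-→d7:-→d8:H0→d9:-→d10:-→d11:-→d12:-→d13:-→d14:-→d15:-→d16:-→d17:-→d18:-→d19:-→d20:-→d21:-→d22:-→d23:-→d24:-→d25:-→d26:-→d27:H1 -> H1
  - 234.51.165.32/27 clear@27
  - 187.188.0.0/14 clear@14
  + 234.51.0.0/16 (H3) depth=16
  lookup 234.51.165.51: bits 11101010001100111010010100110011 walk d0:-→d1:-→d2:-→d3:-→d4:-→d5:-→d6:-→d7:-→d8:H0→d9:-→d10:-→d11:-→d12:-→d13:-→d14:-→d15:-→d16:H3→d17:-→d18:-→d19:-→d20:-→d21:-→d22:-→d23:-→d24:-→d25:-→d26:-→d27:-→d28:-→d29:-→d30:-→d31:-→d32:H2 -> H2
  lookup 187.188.112.4: bits 10111011101111000111 walk d0:-→d1:-→d2:-→d3:-→d4:-→d5:-→d6:H2→d7:-→d8:-→d9:-→d10:-→d11:H4→d12:H0→d13:-→d14:-→d15:-→d16:H4→d17:-→d18:-→d19:-→d20:H1 -> H1
  + 187.188.0.0/16 (H0) depth=16
  lookup 187.188.62.194: bits 10111011101111000 walk d0:-→d1:-→d2:-→d3:-→d4:-→d5:-→d6:H2→d7:-→d8:-→d9:-→d10:-→d11:H4→d12:H0→d13:-→d14:-→d15:-→d16:H0→d17:- -> H0
  + 234.51.165.48/28 (H4) depth=28
  lookup 187.177.117.24: bits 101110111011 walk d0:-→d1:-→d2:-→d3:-→d4:-→d5:-→d6:H2→d7:-→d8:-→d9:-→d10:-→d11:H4→d12:H0 -> H0
  + 234.51.160.0/20 (H0) depth=20

== LOOKUPS ==
["H1","no-route","H4","H1","H2","H3","H1","H2","H1","H0","H0"]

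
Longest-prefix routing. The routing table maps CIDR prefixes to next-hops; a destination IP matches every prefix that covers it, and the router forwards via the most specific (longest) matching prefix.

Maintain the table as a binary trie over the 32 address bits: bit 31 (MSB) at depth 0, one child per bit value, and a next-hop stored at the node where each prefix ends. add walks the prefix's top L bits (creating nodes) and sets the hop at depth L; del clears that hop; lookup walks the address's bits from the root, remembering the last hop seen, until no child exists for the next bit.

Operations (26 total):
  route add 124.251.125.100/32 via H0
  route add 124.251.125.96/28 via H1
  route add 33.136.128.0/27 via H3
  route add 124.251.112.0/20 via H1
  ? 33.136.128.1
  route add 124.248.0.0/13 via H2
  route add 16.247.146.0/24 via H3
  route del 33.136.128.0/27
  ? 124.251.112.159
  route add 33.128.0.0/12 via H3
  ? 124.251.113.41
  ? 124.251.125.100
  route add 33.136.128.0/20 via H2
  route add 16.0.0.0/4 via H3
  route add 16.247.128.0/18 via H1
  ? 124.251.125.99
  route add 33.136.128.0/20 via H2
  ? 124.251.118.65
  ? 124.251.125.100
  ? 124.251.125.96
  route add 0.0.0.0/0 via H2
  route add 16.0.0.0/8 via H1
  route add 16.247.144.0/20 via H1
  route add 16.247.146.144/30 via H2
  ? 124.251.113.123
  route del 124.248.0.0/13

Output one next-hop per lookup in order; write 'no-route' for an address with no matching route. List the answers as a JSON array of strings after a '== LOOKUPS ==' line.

Trace:
  add 124.251.125.100/32 -> H0 at depth 32
  add 124.251.125.96/28 -> H1 at depth 28
  add 33.136.128.0/27 -> H3 at depth 27
  add 124.251.112.0/20 -> H1 at depth 20
  Q 33.136.128.1: descend 001000011000100010000000000 ; hops seen [H3] ; pick H3
  add 124.248.0.0/13 -> H2 at depth 13
  add 16.247.146.0/24 -> H3 at depth 24
  - 33.136.128.0/27 clear@27
  Q 124.251.112.159: descend 01111100111110110111 ; hops seen [H2,H1] ; pick H1
  add 33.128.0.0/12 -> H3 at depth 12
  Q 124.251.113.41: descend 01111100111110110111 ; hops seen [H2,H1] ; pick H1
  Q 124.251.125.100: descend 01111100111110110111110101100100 ; hops seen [H2,H1,H1,H0] ; pick H0
  add 33.136.128.0/20 -> H2 at depth 20
  add 16.0.0.0/4 -> H3 at depth 4
  add 16.247.128.0/18 -> H1 at depth 18
  Q 124.251.125.99: descend 01111100111110110111110101100 ; hops seen [H2,H1,H1] ; pick H1
  add 33.136.128.0/20 -> H2 at depth 20
  Q 124.251.118.65: descend 01111100111110110111 ; hops seen [H2,H1] ; pick H1
  Q 124.251.125.100: descend 01111100111110110111110101100100 ; hops seen [H2,H1,H1,H0] ; pick H0
  Q 124.251.125.96: descend 01111100111110110111110101100 ; hops seen [H2,H1,H1] ; pick H1
  add 0.0.0.0/0 -> H2 at depth 0
  add 16.0.0.0/8 -> H1 at depth 8
  add 16.247.144.0/20 -> H1 at depth 20
  add 16.247.146.144/30 -> H2 at depth 30
  Q 124.251.113.123: descend 01111100111110110111 ; hops seen [H2,H2,H1] ; pick H1
  - 124.248.0.0/13 clear@13

== LOOKUPS ==
["H3","H1","H1","H0","H1","H1","H0","H1","H1"]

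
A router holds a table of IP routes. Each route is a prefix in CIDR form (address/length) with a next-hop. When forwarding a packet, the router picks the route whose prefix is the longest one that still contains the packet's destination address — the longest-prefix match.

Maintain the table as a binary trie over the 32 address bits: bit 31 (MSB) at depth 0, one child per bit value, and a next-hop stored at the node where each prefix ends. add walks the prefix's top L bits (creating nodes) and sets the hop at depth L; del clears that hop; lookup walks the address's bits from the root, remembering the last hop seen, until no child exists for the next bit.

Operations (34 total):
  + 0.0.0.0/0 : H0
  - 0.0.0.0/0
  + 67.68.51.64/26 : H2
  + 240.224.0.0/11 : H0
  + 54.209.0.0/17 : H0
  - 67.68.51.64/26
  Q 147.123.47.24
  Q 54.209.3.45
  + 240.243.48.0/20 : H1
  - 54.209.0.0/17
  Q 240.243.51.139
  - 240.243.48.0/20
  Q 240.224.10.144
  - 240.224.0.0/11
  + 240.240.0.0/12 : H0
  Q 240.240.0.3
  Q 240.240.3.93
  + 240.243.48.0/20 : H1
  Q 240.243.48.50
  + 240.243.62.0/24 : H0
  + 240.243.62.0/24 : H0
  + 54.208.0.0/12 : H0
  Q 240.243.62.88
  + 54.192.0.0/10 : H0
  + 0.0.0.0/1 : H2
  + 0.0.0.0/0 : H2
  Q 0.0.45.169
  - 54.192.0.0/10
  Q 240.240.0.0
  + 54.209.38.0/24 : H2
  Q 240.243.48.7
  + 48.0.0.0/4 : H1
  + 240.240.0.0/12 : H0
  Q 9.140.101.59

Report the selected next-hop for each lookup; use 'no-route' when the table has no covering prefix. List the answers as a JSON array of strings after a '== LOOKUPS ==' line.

Process each operation:
  + 0.0.0.0/0 (H0) depth=0
  - 0.0.0.0/0 clear@0
  + 67.68.51.64/26 (H2) depth=26
  + 240.224.0.0/11 (H0) depth=11
  + 54.209.0.0/17 (H0) depth=17
  - 67.68.51.64/26 clear@26
  Q 147.123.47.24: descend 1 ; hops seen [∅] ; pick no-route
  Q 54.209.3.45: descend 00110110110100010 ; hops seen [H0] ; pick H0
  + 240.243.48.0/20 (H1) depth=20
  - 54.209.0.0/17 clear@17
  Q 240.243.51.139: descend 11110000111100110011 ; hops seen [H0,H1] ; pick H1
  - 240.243.48.0/20 clear@20
  Q 240.224.10.144: descend 11110000111 ; hops seen [H0] ; pick H0
  - 240.224.0.0/11 clear@11
  + 240.240.0.0/12 (H0) depth=12
  Q 240.240.0.3: descend 11110000111100 ; hops seen [H0] ; pick H0
  Q 240.240.3.93: descend 11110000111100 ; hops seen [H0] ; pick H0
  + 240.243.48.0/20 (H1) depth=20
  Q 240.243.48.50: descend 11110000111100110011 ; hops seen [H0,H1] ; pick H1
  + 240.243.62.0/24 (H0) depth=24
  + 240.243.62.0/24 (H0) depth=24
  + 54.208.0.0/12 (H0) depth=12
  Q 240.243.62.88: descend 111100001111001100111110 ; hops seen [H0,H1,H0] ; pick H0
  + 54.192.0.0/10 (H0) depth=10
  + 0.0.0.0/1 (H2) depth=1
  + 0.0.0.0/0 (H2) depth=0
  Q 0.0.45.169: descend 00 ; hops seen [H2,H2] ; pick H2
  - 54.192.0.0/10 clear@10
  Q 240.240.0.0: descend 11110000111100 ; hops seen [H2,H0] ; pick H0
  + 54.209.38.0/24 (H2) depth=24
  Q 240.243.48.7: descend 11110000111100110011 ; hops seen [H2,H0,H1] ; pick H1
  + 48.0.0.0/4 (H1) depth=4
  + 240.240.0.0/12 (H0) depth=12
  Q 9.140.101.59: descend 00 ; hops seen [H2,H2] ; pick H2

== LOOKUPS ==
["no-route","H0","H1","H0","H0","H0","H1","H0","H2","H0","H1","H2"]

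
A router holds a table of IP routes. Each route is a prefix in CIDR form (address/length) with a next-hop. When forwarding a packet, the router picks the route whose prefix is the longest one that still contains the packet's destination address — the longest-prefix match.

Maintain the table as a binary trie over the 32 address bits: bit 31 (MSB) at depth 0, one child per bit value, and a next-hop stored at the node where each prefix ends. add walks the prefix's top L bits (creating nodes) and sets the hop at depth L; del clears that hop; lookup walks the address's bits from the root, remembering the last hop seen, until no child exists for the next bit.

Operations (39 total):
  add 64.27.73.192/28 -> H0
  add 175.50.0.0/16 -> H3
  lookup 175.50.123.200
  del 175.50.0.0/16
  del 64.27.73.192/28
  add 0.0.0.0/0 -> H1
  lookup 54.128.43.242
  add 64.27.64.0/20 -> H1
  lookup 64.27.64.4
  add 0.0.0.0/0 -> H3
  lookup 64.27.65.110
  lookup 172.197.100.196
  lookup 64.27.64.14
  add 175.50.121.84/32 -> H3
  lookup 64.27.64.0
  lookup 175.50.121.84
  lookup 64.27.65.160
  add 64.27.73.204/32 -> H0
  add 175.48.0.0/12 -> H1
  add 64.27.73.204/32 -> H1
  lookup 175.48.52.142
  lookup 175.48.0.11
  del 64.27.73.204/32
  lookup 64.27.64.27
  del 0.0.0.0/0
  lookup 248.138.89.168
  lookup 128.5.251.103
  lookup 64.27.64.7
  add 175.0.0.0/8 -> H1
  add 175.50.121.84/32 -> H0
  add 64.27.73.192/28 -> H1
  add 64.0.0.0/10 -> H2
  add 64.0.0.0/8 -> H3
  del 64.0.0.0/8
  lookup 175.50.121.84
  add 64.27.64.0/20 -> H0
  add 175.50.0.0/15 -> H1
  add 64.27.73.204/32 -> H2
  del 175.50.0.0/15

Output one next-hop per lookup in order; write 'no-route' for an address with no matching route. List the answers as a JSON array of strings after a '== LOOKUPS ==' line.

Apply in order:
  + 64.27.73.192/28 (H0) depth=28
  + 175.50.0.0/16 (H3) depth=16
  lookup 175.50.123.200: bits 1010111100110010 walk d0:-→d1:-→d2:-→d3:-→d4:-→d5:-→d6:-→d7:-→d8:-→d9:-→d10:-→d11:-→d12:-→d13:-→d14:-→d15:-→d16:H3 -> H3
  - 175.50.0.0/16 clear@16
  - 64.27.73.192/28 clear@28
  + 0.0.0.0/0 (H1) depth=0
  lookup 54.128.43.242: bits 0 walk d0:H1→d1:- -> H1
  + 64.27.64.0/20 (H1) depth=20
  lookup 64.27.64.4: bits 01000000000110110100 walk d0:H1→d1:-→d2:-→d3:-→d4:-→d5:-→d6:-→d7:-→d8:-→d9:-→d10:-→d11:-→d12:-→d13:-→d14:-→d15:-→d16:-→d17:-→d18:-→d19:-→d20:H1 -> H1
  + 0.0.0.0/0 (H3) depth=0
  lookup 64.27.65.110: bits 01000000000110110100 walk d0:H3→d1:-→d2:-→d3:-→d4:-→d5:-→d6:-→d7:-→d8:-→d9:-→d10:-→d11:-→d12:-→d13:-→d14:-→d15:-→d16:-→d17:-→d18:-→d19:-→d20:H1 -> H1
  lookup 172.197.100.196: bits 101011 walk d0:H3→d1:-→d2:-→d3:-→d4:-→d5:-→d6:- -> H3
  lookup 64.27.64.14: bits 01000000000110110100 walk d0:H3→d1:-→d2:-→d3:-→d4:-→d5:-→d6:-→d7:-→d8:-→d9:-→d10:-→d11:-→d12:-→d13:-→d14:-→d15:-→d16:-→d17:-→d18:-→d19:-→d20:H1 -> H1
  + 175.50.121.84/32 (H3) depth=32
  lookup 64.27.64.0: bits 01000000000110110100 walk d0:H3→d1:-→d2:-→d3:-→d4:-→d5:-→d6:-→d7:-→d8:-→d9:-→d10:-→d11:-→d12:-→d13:-→d14:-→d15:-→d16:-→d17:-→d18:-→d19:-→d20:H1 -> H1
  lookup 175.50.121.84: bits 10101111001100100111100101010100 walk d0:H3→d1:-→d2:-→d3:-→d4:-→d5:-→d6:-→d7:-→d8:-→d9:-→d10:-→d11:-→d12:-→d13:-→d14:-→d15:-→d16:-→d17:-→d18:-→d19:-→d20:-→d21:-→d22:-→d23:-→d24:-→d25:-→d26:-→d27:-→d28:-→d29:-→d30:-→d31:-→d32:H3 -> H3
  lookup 64.27.65.160: bits 01000000000110110100 walk d0:H3→d1:-→d2:-→d3:-→d4:-→d5:-→d6:-→d7:-→d8:-→d9:-→d10:-→d11:-→d12:-→d13:-→d14:-→d15:-→d16:-→d17:-→d18:-→d19:-→d20:H1 -> H1
  + 64.27.73.204/32 (H0) depth=32
  + 175.48.0.0/12 (H1) depth=12
  + 64.27.73.204/32 (H1) depth=32
  lookup 175.48.52.142: bits 10101111001100 walk d0:H3→d1:-→d2:-→d3:-→d4:-→d5:-→d6:-→d7:-→d8:-→d9:-→d10:-→d11:-→d12:H1→d13:-→d14:- -> H1
  lookup 175.48.0.11: bits 10101111001100 walk d0:H3→d1:-→d2:-→d3:-→d4:-→d5:-→d6:-→d7:-→d8:-→d9:-→d10:-→d11:-→d12:H1→d13:-→d14:- -> H1
  - 64.27.73.204/32 clear@32
  lookup 64.27.64.27: bits 01000000000110110100 walk d0:H3→d1:-→d2:-→d3:-→d4:-→d5:-→d6:-→d7:-→d8:-→d9:-→d10:-→d11:-→d12:-→d13:-→d14:-→d15:-→d16:-→d17:-→d18:-→d19:-→d20:H1 -> H1
  - 0.0.0.0/0 clear@0
  lookup 248.138.89.168: bits 1 walk d0:-→d1:- -> no-route
  lookup 128.5.251.103: bits 10 walk d0:-→d1:-→d2:- -> no-route
  lookup 64.27.64.7: bits 01000000000110110100 walk d0:-→d1:-→d2:-→d3:-→d4:-→d5:-→d6:-→d7:-→d8:-→d9:-→d10:-→d11:-→d12:-→d13:-→d14:-→d15:-→d16:-→d17:-→d18:-→d19:-→d20:H1 -> H1
  + 175.0.0.0/8 (H1) depth=8
  + 175.50.121.84/32 (H0) depth=32
  + 64.27.73.192/28 (H1) depth=28
  + 64.0.0.0/10 (H2) depth=10
  + 64.0.0.0/8 (H3) depth=8
  - 64.0.0.0/8 clear@8
  lookup 175.50.121.84: bits 10101111001100100111100101010100 walk d0:-→d1:-→d2:-→d3:-→d4:-→d5:-→d6:-→d7:-→d8:H1→d9:-→d10:-→d11:-→d12:H1→d13:-→d14:-→d15:-→d16:-→d17:-→d18:-→d19:-→d20:-→d21:-→d22:-→d23:-→d24:-→d25:-→d26:-→d27:-→d28:-→d29:-→d30:-→d31:-→d32:H0 -> H0
  + 64.27.64.0/20 (H0) depth=20
  + 175.50.0.0/15 (H1) depth=15
  + 64.27.73.204/32 (H2) depth=32
  - 175.50.0.0/15 clear@15

== LOOKUPS ==
["H3","H1","H1","H1","H3","H1","H1","H3","H1","H1","H1","H1","no-route","no-route","H1","H0"]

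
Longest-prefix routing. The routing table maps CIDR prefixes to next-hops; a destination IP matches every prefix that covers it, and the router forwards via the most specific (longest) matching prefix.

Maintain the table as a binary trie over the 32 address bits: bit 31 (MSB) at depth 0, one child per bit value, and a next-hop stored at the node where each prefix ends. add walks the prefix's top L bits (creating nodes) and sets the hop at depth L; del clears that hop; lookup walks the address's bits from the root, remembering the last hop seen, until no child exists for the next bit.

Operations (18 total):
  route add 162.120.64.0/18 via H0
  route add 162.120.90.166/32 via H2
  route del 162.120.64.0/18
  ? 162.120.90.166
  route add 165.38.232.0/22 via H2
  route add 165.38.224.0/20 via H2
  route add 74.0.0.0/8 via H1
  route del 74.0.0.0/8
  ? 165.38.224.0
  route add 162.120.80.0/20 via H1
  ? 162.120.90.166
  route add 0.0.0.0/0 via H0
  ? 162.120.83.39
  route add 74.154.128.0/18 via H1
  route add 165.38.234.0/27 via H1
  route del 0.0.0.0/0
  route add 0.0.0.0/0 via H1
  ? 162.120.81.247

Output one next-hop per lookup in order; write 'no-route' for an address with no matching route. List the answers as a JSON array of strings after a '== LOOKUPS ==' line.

Trace:
  + 162.120.64.0/18 (H0) depth=18
  + 162.120.90.166/32 (H2) depth=32
  - 162.120.64.0/18 clear@18
  lookup 162.120.90.166: bits 10100010011110000101101010100110 walk d0:-→d1:-→d2:-→d3:-→d4:-→d5:-→d6:-→d7:-→d8:-→d9:-→d10:-→d11:-→d12:-→d13:-→d14:-→d15:-→d16:-→d17:-→d18:-→d19:-→d20:-→d21:-→d22:-→d23:-→d24:-→d25:-→d26:-→d27:-→d28:-→d29:-→d30:-→d31:-→d32:H2 -> H2
  + 165.38.232.0/22 (H2) depth=22
  + 165.38.224.0/20 (H2) depth=20
  + 74.0.0.0/8 (H1) depth=8
  - 74.0.0.0/8 clear@8
  lookup 165.38.224.0: bits 10100101001001101110 walk d0:-→d1:-→d2:-→d3:-→d4:-→d5:-→d6:-→d7:-→d8:-→d9:-→d10:-→d11:-→d12:-→d13:-→d14:-→d15:-→d16:-→d17:-→d18:-→d19:-→d20:H2 -> H2
  + 162.120.80.0/20 (H1) depth=20
  lookup 162.120.90.166: bits 10100010011110000101101010100110 walk d0:-→d1:-→d2:-→d3:-→d4:-→d5:-→d6:-→d7:-→d8:-→d9:-→d10:-→d11:-→d12:-→d13:-→d14:-→d15:-→d16:-→d17:-→d18:-→d19:-→d20:H1→d21:-→d22:-→d23:-→d24:-→d25:-→d26:-→d27:-→d28:-→d29:-→d30:-→d31:-→d32:H2 -> H2
  + 0.0.0.0/0 (H0) depth=0
  lookup 162.120.83.39: bits 10100010011110000101 walk d0:H0→d1:-→d2:-→d3:-→d4:-→d5:-→d6:-→d7:-→d8:-→d9:-→d10:-→d11:-→d12:-→d13:-→d14:-→d15:-→d16:-→d17:-→d18:-→d19:-→d20:H1 -> H1
  + 74.154.128.0/18 (H1) depth=18
  + 165.38.234.0/27 (H1) depth=27
  - 0.0.0.0/0 clear@0
  + 0.0.0.0/0 (H1) depth=0
  lookup 162.120.81.247: bits 10100010011110000101 walk d0:H1→d1:-→d2:-→d3:-→d4:-→d5:-→d6:-→d7:-→d8:-→d9:-→d10:-→d11:-→d12:-→d13:-→d14:-→d15:-→d16:-→d17:-→d18:-→d19:-→d20:H1 -> H1

== LOOKUPS ==
["H2","H2","H2","H1","H1"]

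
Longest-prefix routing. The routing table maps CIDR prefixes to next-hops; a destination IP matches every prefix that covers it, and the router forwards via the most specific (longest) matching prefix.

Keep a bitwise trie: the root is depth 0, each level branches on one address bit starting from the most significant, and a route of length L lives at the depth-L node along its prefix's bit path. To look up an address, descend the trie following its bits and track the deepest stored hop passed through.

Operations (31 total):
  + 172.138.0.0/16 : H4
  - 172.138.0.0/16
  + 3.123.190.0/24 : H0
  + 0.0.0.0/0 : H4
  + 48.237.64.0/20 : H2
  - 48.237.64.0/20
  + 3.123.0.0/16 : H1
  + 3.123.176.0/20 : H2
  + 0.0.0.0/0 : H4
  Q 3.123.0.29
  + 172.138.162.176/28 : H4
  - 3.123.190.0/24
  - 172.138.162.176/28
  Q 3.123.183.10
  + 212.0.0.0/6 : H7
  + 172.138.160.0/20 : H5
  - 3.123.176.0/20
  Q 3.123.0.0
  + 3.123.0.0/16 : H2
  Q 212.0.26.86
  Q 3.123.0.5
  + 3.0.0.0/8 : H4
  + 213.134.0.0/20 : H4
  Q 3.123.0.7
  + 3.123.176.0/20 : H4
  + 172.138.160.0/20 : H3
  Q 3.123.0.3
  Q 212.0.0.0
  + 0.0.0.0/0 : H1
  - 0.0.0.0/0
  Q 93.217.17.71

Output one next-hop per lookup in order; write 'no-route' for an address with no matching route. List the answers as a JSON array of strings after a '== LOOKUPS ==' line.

Process each operation:
  + 172.138.0.0/16 (H4) depth=16
  del 172.138.0.0/16 (clear depth 16)
  + 3.123.190.0/24 (H0) depth=24
  + 0.0.0.0/0 (H4) depth=0
  + 48.237.64.0/20 (H2) depth=20
  del 48.237.64.0/20 (clear depth 20)
  + 3.123.0.0/16 (H1) depth=16
  + 3.123.176.0/20 (H2) depth=20
  + 0.0.0.0/0 (H4) depth=0
  ? 3.123.0.29  path d0:H4→d1:-→d2:-→d3:-→d4:-→d5:-→d6:-→d7:-→d8:-→d9:-→d10:-→d11:-→d12:-→d13:-→d14:-→d15:-→d16:H1  best=H1
  + 172.138.162.176/28 (H4) depth=28
  del 3.123.190.0/24 (clear depth 24)
  del 172.138.162.176/28 (clear depth 28)
  ? 3.123.183.10  path d0:H4→d1:-→d2:-→d3:-→d4:-→d5:-→d6:-→d7:-→d8:-→d9:-→d10:-→d11:-→d12:-→d13:-→d14:-→d15:-→d16:H1→d17:-→d18:-→d19:-→d20:H2  best=H2
  + 212.0.0.0/6 (H7) depth=6
  + 172.138.160.0/20 (H5) depth=20
  del 3.123.176.0/20 (clear depth 20)
  ? 3.123.0.0  path d0:H4→d1:-→d2:-→d3:-→d4:-→d5:-→d6:-→d7:-→d8:-→d9:-→d10:-→d11:-→d12:-→d13:-→d14:-→d15:-→d16:H1  best=H1
  + 3.123.0.0/16 (H2) depth=16
  ? 212.0.26.86  path d0:H4→d1:-→d2:-→d3:-→d4:-→d5:-→d6:H7  best=H7
  ? 3.123.0.5  path d0:H4→d1:-→d2:-→d3:-→d4:-→d5:-→d6:-→d7:-→d8:-→d9:-→d10:-→d11:-→d12:-→d13:-→d14:-→d15:-→d16:H2  best=H2
  + 3.0.0.0/8 (H4) depth=8
  + 213.134.0.0/20 (H4) depth=20
  ? 3.123.0.7  path d0:H4→d1:-→d2:-→d3:-→d4:-→d5:-→d6:-→d7:-→d8:H4→d9:-→d10:-→d11:-→d12:-→d13:-→d14:-→d15:-→d16:H2  best=H2
  + 3.123.176.0/20 (H4) depth=20
  + 172.138.160.0/20 (H3) depth=20
  ? 3.123.0.3  path d0:H4→d1:-→d2:-→d3:-→d4:-→d5:-→d6:-→d7:-→d8:H4→d9:-→d10:-→d11:-→d12:-→d13:-→d14:-→d15:-→d16:H2  best=H2
  ? 212.0.0.0  path d0:H4→d1:-→d2:-→d3:-→d4:-→d5:-→d6:H7→d7:-  best=H7
  + 0.0.0.0/0 (H1) depth=0
  del 0.0.0.0/0 (clear depth 0)
  ? 93.217.17.71  path d0:-→d1:-  best=no-route

== LOOKUPS ==
["H1","H2","H1","H7","H2","H2","H2","H7","no-route"]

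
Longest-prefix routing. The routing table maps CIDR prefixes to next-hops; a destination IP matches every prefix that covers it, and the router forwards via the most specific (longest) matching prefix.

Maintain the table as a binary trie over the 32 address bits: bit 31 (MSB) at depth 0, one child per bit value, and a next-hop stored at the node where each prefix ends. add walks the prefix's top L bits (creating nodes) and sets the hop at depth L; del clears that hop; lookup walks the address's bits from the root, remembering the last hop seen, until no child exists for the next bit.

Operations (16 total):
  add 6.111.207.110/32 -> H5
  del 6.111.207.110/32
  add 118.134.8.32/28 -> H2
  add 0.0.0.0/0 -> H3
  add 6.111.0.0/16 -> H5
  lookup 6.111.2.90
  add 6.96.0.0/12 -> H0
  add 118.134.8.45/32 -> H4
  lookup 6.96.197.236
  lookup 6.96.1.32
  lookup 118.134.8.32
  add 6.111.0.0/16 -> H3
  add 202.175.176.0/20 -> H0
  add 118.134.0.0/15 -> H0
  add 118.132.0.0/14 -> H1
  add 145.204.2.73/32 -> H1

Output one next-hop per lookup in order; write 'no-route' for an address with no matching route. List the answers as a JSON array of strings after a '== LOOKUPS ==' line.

Apply in order:
  add 6.111.207.110/32 -> H5 at depth 32
  - 6.111.207.110/32 clear@32
  add 118.134.8.32/28 -> H2 at depth 28
  add 0.0.0.0/0 -> H3 at depth 0
  add 6.111.0.0/16 -> H5 at depth 16
  lookup 6.111.2.90: bits 0000011001101111 walk d0:H3→d1:-→d2:-→d3:-→d4:-→d5:-→d6:-→d7:-→d8:-→d9:-→d10:-→d11:-→d12:-→d13:-→d14:-→d15:-→d16:H5 -> H5
  add 6.96.0.0/12 -> H0 at depth 12
  add 118.134.8.45/32 -> H4 at depth 32
  lookup 6.96.197.236: bits 000001100110 walk d0:H3→d1:-→d2:-→d3:-→d4:-→d5:-→d6:-→d7:-→d8:-→d9:-→d10:-→d11:-→d12:H0 -> H0
  lookup 6.96.1.32: bits 000001100110 walk d0:H3→d1:-→d2:-→d3:-→d4:-→d5:-→d6:-→d7:-→d8:-→d9:-→d10:-→d11:-→d12:H0 -> H0
  lookup 118.134.8.32: bits 0111011010000110000010000010 walk d0:H3→d1:-→d2:-→d3:-→d4:-→d5:-→d6:-→d7:-→d8:-→d9:-→d10:-→d11:-→d12:-→d13:-→d14:-→d15:-→d16:-→d17:-→d18:-→d19:-→d20:-→d21:-→d22:-→d23:-→d24:-→d25:-→d26:-→d27:-→d28:H2 -> H2
  add 6.111.0.0/16 -> H3 at depth 16
  add 202.175.176.0/20 -> H0 at depth 20
  add 118.134.0.0/15 -> H0 at depth 15
  add 118.132.0.0/14 -> H1 at depth 14
  add 145.204.2.73/32 -> H1 at depth 32

== LOOKUPS ==
["H5","H0","H0","H2"]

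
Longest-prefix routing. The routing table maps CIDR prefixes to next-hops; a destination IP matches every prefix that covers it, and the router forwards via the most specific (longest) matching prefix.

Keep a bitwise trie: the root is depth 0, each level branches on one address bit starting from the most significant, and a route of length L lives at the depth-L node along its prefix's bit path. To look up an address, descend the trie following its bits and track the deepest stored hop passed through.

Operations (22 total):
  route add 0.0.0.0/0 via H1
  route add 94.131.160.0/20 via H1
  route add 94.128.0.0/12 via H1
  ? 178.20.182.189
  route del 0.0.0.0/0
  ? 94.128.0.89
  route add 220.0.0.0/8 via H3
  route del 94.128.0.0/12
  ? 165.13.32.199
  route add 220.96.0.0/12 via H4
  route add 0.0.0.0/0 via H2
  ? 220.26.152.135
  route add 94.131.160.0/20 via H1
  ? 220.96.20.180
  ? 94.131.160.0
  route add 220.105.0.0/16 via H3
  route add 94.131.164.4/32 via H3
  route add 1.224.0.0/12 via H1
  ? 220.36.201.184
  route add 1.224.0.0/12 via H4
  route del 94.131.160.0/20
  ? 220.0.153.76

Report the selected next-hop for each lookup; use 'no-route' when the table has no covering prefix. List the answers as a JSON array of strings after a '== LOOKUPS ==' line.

Process each operation:
  + 0.0.0.0/0 (H1) depth=0
  + 94.131.160.0/20 (H1) depth=20
  + 94.128.0.0/12 (H1) depth=12
  Q 178.20.182.189: descend ε ; hops seen [H1] ; pick H1
  - 0.0.0.0/0 clear@0
  Q 94.128.0.89: descend 01011110100000 ; hops seen [H1] ; pick H1
  + 220.0.0.0/8 (H3) depth=8
  - 94.128.0.0/12 clear@12
  Q 165.13.32.199: descend 1 ; hops seen [∅] ; pick no-route
  + 220.96.0.0/12 (H4) depth=12
  + 0.0.0.0/0 (H2) depth=0
  Q 220.26.152.135: descend 110111000 ; hops seen [H2,H3] ; pick H3
  + 94.131.160.0/20 (H1) depth=20
  Q 220.96.20.180: descend 110111000110 ; hops seen [H2,H3,H4] ; pick H4
  Q 94.131.160.0: descend 01011110100000111010 ; hops seen [H2,H1] ; pick H1
  + 220.105.0.0/16 (H3) depth=16
  + 94.131.164.4/32 (H3) depth=32
  + 1.224.0.0/12 (H1) depth=12
  Q 220.36.201.184: descend 110111000 ; hops seen [H2,H3] ; pick H3
  + 1.224.0.0/12 (H4) depth=12
  - 94.131.160.0/20 clear@20
  Q 220.0.153.76: descend 110111000 ; hops seen [H2,H3] ; pick H3

== LOOKUPS ==
["H1","H1","no-route","H3","H4","H1","H3","H3"]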